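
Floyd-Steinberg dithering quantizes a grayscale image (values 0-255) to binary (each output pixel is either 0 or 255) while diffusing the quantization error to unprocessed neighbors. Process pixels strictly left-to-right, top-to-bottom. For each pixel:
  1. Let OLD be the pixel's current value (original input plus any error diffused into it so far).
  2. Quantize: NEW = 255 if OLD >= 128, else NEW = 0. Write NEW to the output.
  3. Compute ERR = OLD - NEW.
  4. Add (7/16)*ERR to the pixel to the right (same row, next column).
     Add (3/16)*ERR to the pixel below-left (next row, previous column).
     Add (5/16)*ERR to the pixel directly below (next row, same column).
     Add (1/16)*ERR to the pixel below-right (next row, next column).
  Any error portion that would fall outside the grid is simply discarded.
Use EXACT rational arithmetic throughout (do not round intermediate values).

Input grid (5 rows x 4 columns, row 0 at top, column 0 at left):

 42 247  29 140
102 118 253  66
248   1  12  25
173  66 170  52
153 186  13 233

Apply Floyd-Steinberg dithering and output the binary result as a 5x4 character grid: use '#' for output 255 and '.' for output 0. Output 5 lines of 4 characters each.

Answer: .#.#
.##.
#...
#.#.
#..#

Derivation:
(0,0): OLD=42 → NEW=0, ERR=42
(0,1): OLD=2123/8 → NEW=255, ERR=83/8
(0,2): OLD=4293/128 → NEW=0, ERR=4293/128
(0,3): OLD=316771/2048 → NEW=255, ERR=-205469/2048
(1,0): OLD=14985/128 → NEW=0, ERR=14985/128
(1,1): OLD=185727/1024 → NEW=255, ERR=-75393/1024
(1,2): OLD=6983083/32768 → NEW=255, ERR=-1372757/32768
(1,3): OLD=9655197/524288 → NEW=0, ERR=9655197/524288
(2,0): OLD=4436453/16384 → NEW=255, ERR=258533/16384
(2,1): OLD=-8201241/524288 → NEW=0, ERR=-8201241/524288
(2,2): OLD=-9525197/1048576 → NEW=0, ERR=-9525197/1048576
(2,3): OLD=405377767/16777216 → NEW=0, ERR=405377767/16777216
(3,0): OLD=1467990741/8388608 → NEW=255, ERR=-671104299/8388608
(3,1): OLD=3408304843/134217728 → NEW=0, ERR=3408304843/134217728
(3,2): OLD=390463776693/2147483648 → NEW=255, ERR=-157144553547/2147483648
(3,3): OLD=926628687731/34359738368 → NEW=0, ERR=926628687731/34359738368
(4,0): OLD=285101568753/2147483648 → NEW=255, ERR=-262506761487/2147483648
(4,1): OLD=2091396016147/17179869184 → NEW=0, ERR=2091396016147/17179869184
(4,2): OLD=27507217625843/549755813888 → NEW=0, ERR=27507217625843/549755813888
(4,3): OLD=2275941486865813/8796093022208 → NEW=255, ERR=32937766202773/8796093022208
Row 0: .#.#
Row 1: .##.
Row 2: #...
Row 3: #.#.
Row 4: #..#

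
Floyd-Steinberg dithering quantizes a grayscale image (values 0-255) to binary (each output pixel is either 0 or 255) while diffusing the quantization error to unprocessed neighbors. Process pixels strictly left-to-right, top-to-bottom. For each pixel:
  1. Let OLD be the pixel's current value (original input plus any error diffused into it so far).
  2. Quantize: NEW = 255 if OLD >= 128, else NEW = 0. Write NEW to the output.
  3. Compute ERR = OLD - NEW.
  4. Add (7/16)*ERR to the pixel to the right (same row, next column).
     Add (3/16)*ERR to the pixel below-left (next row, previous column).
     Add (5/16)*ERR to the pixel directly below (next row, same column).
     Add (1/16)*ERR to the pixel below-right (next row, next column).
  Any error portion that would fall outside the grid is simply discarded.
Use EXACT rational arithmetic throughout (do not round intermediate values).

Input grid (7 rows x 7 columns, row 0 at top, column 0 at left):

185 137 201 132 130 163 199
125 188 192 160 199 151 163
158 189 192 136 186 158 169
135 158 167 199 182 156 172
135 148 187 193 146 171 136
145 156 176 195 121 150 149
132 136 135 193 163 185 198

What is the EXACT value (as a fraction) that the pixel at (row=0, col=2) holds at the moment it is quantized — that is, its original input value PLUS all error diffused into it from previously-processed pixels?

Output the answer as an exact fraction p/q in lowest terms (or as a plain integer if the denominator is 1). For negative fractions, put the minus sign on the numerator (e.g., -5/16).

Answer: 31685/128

Derivation:
(0,0): OLD=185 → NEW=255, ERR=-70
(0,1): OLD=851/8 → NEW=0, ERR=851/8
(0,2): OLD=31685/128 → NEW=255, ERR=-955/128
Target (0,2): original=201, with diffused error = 31685/128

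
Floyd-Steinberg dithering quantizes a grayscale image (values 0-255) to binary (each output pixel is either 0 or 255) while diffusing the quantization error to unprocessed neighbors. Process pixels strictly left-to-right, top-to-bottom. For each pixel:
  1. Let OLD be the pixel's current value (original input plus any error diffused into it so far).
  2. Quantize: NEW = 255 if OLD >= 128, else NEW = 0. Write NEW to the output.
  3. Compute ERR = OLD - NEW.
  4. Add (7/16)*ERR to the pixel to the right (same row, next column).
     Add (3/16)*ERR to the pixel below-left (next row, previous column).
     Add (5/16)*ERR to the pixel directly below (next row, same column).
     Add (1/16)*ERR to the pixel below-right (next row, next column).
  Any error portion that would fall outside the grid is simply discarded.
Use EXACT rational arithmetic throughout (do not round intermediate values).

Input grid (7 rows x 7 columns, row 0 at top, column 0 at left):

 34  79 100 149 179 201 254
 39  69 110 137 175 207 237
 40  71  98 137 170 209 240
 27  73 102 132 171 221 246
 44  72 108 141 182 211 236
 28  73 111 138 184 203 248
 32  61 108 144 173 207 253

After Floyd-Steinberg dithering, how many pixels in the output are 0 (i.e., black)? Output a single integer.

(0,0): OLD=34 → NEW=0, ERR=34
(0,1): OLD=751/8 → NEW=0, ERR=751/8
(0,2): OLD=18057/128 → NEW=255, ERR=-14583/128
(0,3): OLD=203071/2048 → NEW=0, ERR=203071/2048
(0,4): OLD=7286969/32768 → NEW=255, ERR=-1068871/32768
(0,5): OLD=97899791/524288 → NEW=255, ERR=-35793649/524288
(0,6): OLD=1880150889/8388608 → NEW=255, ERR=-258944151/8388608
(1,0): OLD=8605/128 → NEW=0, ERR=8605/128
(1,1): OLD=111115/1024 → NEW=0, ERR=111115/1024
(1,2): OLD=4794919/32768 → NEW=255, ERR=-3560921/32768
(1,3): OLD=14051707/131072 → NEW=0, ERR=14051707/131072
(1,4): OLD=1720549745/8388608 → NEW=255, ERR=-418545295/8388608
(1,5): OLD=10469648641/67108864 → NEW=255, ERR=-6643111679/67108864
(1,6): OLD=193035677423/1073741824 → NEW=255, ERR=-80768487697/1073741824
(2,0): OLD=1332905/16384 → NEW=0, ERR=1332905/16384
(2,1): OLD=65183635/524288 → NEW=0, ERR=65183635/524288
(2,2): OLD=1219006713/8388608 → NEW=255, ERR=-920088327/8388608
(2,3): OLD=7138262513/67108864 → NEW=0, ERR=7138262513/67108864
(2,4): OLD=101513637409/536870912 → NEW=255, ERR=-35388445151/536870912
(2,5): OLD=2267826232171/17179869184 → NEW=255, ERR=-2113040409749/17179869184
(2,6): OLD=43017299192733/274877906944 → NEW=255, ERR=-27076567077987/274877906944
(3,0): OLD=635308121/8388608 → NEW=0, ERR=635308121/8388608
(3,1): OLD=8690962085/67108864 → NEW=255, ERR=-8421798235/67108864
(3,2): OLD=21761919071/536870912 → NEW=0, ERR=21761919071/536870912
(3,3): OLD=351671077945/2147483648 → NEW=255, ERR=-195937252295/2147483648
(3,4): OLD=25857758708825/274877906944 → NEW=0, ERR=25857758708825/274877906944
(3,5): OLD=442290385992283/2199023255552 → NEW=255, ERR=-118460544173477/2199023255552
(3,6): OLD=6472599869070981/35184372088832 → NEW=255, ERR=-2499415013581179/35184372088832
(4,0): OLD=47391570391/1073741824 → NEW=0, ERR=47391570391/1073741824
(4,1): OLD=1106838669099/17179869184 → NEW=0, ERR=1106838669099/17179869184
(4,2): OLD=34058117281765/274877906944 → NEW=0, ERR=34058117281765/274877906944
(4,3): OLD=410923458130023/2199023255552 → NEW=255, ERR=-149827472035737/2199023255552
(4,4): OLD=2916526192699877/17592186044416 → NEW=255, ERR=-1569481248626203/17592186044416
(4,5): OLD=83144407231237893/562949953421312 → NEW=255, ERR=-60407830891196667/562949953421312
(4,6): OLD=1472565107485593011/9007199254740992 → NEW=255, ERR=-824270702473359949/9007199254740992
(5,0): OLD=14808423033009/274877906944 → NEW=0, ERR=14808423033009/274877906944
(5,1): OLD=313785021967483/2199023255552 → NEW=255, ERR=-246965908198277/2199023255552
(5,2): OLD=1615610784640237/17592186044416 → NEW=0, ERR=1615610784640237/17592186044416
(5,3): OLD=20815499578638529/140737488355328 → NEW=255, ERR=-15072559951970111/140737488355328
(5,4): OLD=764596658922248267/9007199254740992 → NEW=0, ERR=764596658922248267/9007199254740992
(5,5): OLD=13249273406921025371/72057594037927936 → NEW=255, ERR=-5125413072750598309/72057594037927936
(5,6): OLD=209343611180236290549/1152921504606846976 → NEW=255, ERR=-84651372494509688331/1152921504606846976
(6,0): OLD=977339103568153/35184372088832 → NEW=0, ERR=977339103568153/35184372088832
(6,1): OLD=33013191083881517/562949953421312 → NEW=0, ERR=33013191083881517/562949953421312
(6,2): OLD=1218273590719235431/9007199254740992 → NEW=255, ERR=-1078562219239717529/9007199254740992
(6,3): OLD=5750207531058666745/72057594037927936 → NEW=0, ERR=5750207531058666745/72057594037927936
(6,4): OLD=30899668682203079123/144115188075855872 → NEW=255, ERR=-5849704277140168237/144115188075855872
(6,5): OLD=2924773792776498611703/18446744073709551616 → NEW=255, ERR=-1779145946019437050377/18446744073709551616
(6,6): OLD=54134182842055277355345/295147905179352825856 → NEW=255, ERR=-21128532978679693237935/295147905179352825856
Output grid:
  Row 0: ..#.###  (3 black, running=3)
  Row 1: ..#.###  (3 black, running=6)
  Row 2: ..#.###  (3 black, running=9)
  Row 3: .#.#.##  (3 black, running=12)
  Row 4: ...####  (3 black, running=15)
  Row 5: .#.#.##  (3 black, running=18)
  Row 6: ..#.###  (3 black, running=21)

Answer: 21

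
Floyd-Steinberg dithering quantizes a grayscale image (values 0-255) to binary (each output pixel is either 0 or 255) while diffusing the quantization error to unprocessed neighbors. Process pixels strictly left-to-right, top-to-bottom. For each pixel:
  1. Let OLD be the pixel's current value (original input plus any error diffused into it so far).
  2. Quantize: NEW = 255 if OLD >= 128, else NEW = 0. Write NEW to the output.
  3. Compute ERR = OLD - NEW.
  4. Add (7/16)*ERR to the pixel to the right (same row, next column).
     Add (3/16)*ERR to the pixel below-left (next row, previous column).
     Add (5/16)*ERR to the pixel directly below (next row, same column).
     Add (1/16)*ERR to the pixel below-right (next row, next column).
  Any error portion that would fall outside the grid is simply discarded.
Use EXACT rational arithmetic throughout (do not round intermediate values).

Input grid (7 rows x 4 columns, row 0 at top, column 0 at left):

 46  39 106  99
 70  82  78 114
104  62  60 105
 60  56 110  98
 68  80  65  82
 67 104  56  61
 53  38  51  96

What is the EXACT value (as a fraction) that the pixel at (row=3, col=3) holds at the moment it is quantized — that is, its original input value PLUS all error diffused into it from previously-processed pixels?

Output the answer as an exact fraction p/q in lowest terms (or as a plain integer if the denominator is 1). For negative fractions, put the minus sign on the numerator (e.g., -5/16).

Answer: 1254527696185/34359738368

Derivation:
(0,0): OLD=46 → NEW=0, ERR=46
(0,1): OLD=473/8 → NEW=0, ERR=473/8
(0,2): OLD=16879/128 → NEW=255, ERR=-15761/128
(0,3): OLD=92425/2048 → NEW=0, ERR=92425/2048
(1,0): OLD=12219/128 → NEW=0, ERR=12219/128
(1,1): OLD=124957/1024 → NEW=0, ERR=124957/1024
(1,2): OLD=3442785/32768 → NEW=0, ERR=3442785/32768
(1,3): OLD=87227511/524288 → NEW=255, ERR=-46465929/524288
(2,0): OLD=2567567/16384 → NEW=255, ERR=-1610353/16384
(2,1): OLD=43410453/524288 → NEW=0, ERR=43410453/524288
(2,2): OLD=125899081/1048576 → NEW=0, ERR=125899081/1048576
(2,3): OLD=2288411077/16777216 → NEW=255, ERR=-1989779003/16777216
(3,0): OLD=375891359/8388608 → NEW=0, ERR=375891359/8388608
(3,1): OLD=15817345729/134217728 → NEW=0, ERR=15817345729/134217728
(3,2): OLD=390878413119/2147483648 → NEW=255, ERR=-156729917121/2147483648
(3,3): OLD=1254527696185/34359738368 → NEW=0, ERR=1254527696185/34359738368
Target (3,3): original=98, with diffused error = 1254527696185/34359738368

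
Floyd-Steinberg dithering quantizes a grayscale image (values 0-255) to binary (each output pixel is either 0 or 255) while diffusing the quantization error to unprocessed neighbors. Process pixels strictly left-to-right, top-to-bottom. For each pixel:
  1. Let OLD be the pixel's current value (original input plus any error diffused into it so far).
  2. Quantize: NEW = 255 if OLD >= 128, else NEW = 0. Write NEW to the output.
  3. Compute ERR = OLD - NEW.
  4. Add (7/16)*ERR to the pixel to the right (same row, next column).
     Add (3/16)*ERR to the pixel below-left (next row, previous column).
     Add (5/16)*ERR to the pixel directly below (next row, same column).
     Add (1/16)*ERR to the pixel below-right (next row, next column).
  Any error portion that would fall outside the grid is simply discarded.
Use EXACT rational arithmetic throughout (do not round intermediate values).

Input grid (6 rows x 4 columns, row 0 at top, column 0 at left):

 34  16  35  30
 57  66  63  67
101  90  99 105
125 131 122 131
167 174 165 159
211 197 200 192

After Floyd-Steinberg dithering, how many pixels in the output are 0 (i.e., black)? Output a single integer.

(0,0): OLD=34 → NEW=0, ERR=34
(0,1): OLD=247/8 → NEW=0, ERR=247/8
(0,2): OLD=6209/128 → NEW=0, ERR=6209/128
(0,3): OLD=104903/2048 → NEW=0, ERR=104903/2048
(1,0): OLD=9397/128 → NEW=0, ERR=9397/128
(1,1): OLD=121843/1024 → NEW=0, ERR=121843/1024
(1,2): OLD=4644847/32768 → NEW=255, ERR=-3710993/32768
(1,3): OLD=19132089/524288 → NEW=0, ERR=19132089/524288
(2,0): OLD=2396193/16384 → NEW=255, ERR=-1781727/16384
(2,1): OLD=33009275/524288 → NEW=0, ERR=33009275/524288
(2,2): OLD=110554695/1048576 → NEW=0, ERR=110554695/1048576
(2,3): OLD=2608059659/16777216 → NEW=255, ERR=-1670130421/16777216
(3,0): OLD=862527505/8388608 → NEW=0, ERR=862527505/8388608
(3,1): OLD=28002025359/134217728 → NEW=255, ERR=-6223495281/134217728
(3,2): OLD=257550787185/2147483648 → NEW=0, ERR=257550787185/2147483648
(3,3): OLD=5461513782423/34359738368 → NEW=255, ERR=-3300219501417/34359738368
(4,0): OLD=408961483773/2147483648 → NEW=255, ERR=-138646846467/2147483648
(4,1): OLD=2751823165559/17179869184 → NEW=255, ERR=-1629043476361/17179869184
(4,2): OLD=77013290301079/549755813888 → NEW=255, ERR=-63174442240361/549755813888
(4,3): OLD=758273136254545/8796093022208 → NEW=0, ERR=758273136254545/8796093022208
(5,0): OLD=47566234077421/274877906944 → NEW=255, ERR=-22527632193299/274877906944
(5,1): OLD=931779599034395/8796093022208 → NEW=0, ERR=931779599034395/8796093022208
(5,2): OLD=970523394810759/4398046511104 → NEW=255, ERR=-150978465520761/4398046511104
(5,3): OLD=27688473852359271/140737488355328 → NEW=255, ERR=-8199585678249369/140737488355328
Output grid:
  Row 0: ....  (4 black, running=4)
  Row 1: ..#.  (3 black, running=7)
  Row 2: #..#  (2 black, running=9)
  Row 3: .#.#  (2 black, running=11)
  Row 4: ###.  (1 black, running=12)
  Row 5: #.##  (1 black, running=13)

Answer: 13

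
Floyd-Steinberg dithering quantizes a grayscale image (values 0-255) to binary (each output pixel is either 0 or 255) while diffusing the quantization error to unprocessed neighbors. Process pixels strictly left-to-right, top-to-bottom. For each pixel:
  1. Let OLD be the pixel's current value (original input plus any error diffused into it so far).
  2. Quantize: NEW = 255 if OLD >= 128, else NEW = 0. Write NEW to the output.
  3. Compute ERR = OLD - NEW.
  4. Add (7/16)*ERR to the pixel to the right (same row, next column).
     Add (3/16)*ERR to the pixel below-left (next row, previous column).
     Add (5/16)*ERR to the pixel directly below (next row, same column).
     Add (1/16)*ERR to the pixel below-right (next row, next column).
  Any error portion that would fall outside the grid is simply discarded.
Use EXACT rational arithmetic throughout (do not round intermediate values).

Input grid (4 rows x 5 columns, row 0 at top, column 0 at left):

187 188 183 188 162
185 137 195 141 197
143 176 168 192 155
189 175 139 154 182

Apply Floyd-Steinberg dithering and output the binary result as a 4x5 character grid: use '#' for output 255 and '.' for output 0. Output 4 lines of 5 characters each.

(0,0): OLD=187 → NEW=255, ERR=-68
(0,1): OLD=633/4 → NEW=255, ERR=-387/4
(0,2): OLD=9003/64 → NEW=255, ERR=-7317/64
(0,3): OLD=141293/1024 → NEW=255, ERR=-119827/1024
(0,4): OLD=1815419/16384 → NEW=0, ERR=1815419/16384
(1,0): OLD=9319/64 → NEW=255, ERR=-7001/64
(1,1): OLD=17009/512 → NEW=0, ERR=17009/512
(1,2): OLD=2389093/16384 → NEW=255, ERR=-1788827/16384
(1,3): OLD=4606865/65536 → NEW=0, ERR=4606865/65536
(1,4): OLD=267456979/1048576 → NEW=255, ERR=70099/1048576
(2,0): OLD=942443/8192 → NEW=0, ERR=942443/8192
(2,1): OLD=54894249/262144 → NEW=255, ERR=-11952471/262144
(2,2): OLD=541860603/4194304 → NEW=255, ERR=-527686917/4194304
(2,3): OLD=10208191745/67108864 → NEW=255, ERR=-6904568575/67108864
(2,4): OLD=122837864135/1073741824 → NEW=0, ERR=122837864135/1073741824
(3,0): OLD=907656923/4194304 → NEW=255, ERR=-161890597/4194304
(3,1): OLD=4277044703/33554432 → NEW=0, ERR=4277044703/33554432
(3,2): OLD=143140247717/1073741824 → NEW=255, ERR=-130663917403/1073741824
(3,3): OLD=176514086021/2147483648 → NEW=0, ERR=176514086021/2147483648
(3,4): OLD=8496503432073/34359738368 → NEW=255, ERR=-265229851767/34359738368
Row 0: ####.
Row 1: #.#.#
Row 2: .###.
Row 3: #.#.#

Answer: ####.
#.#.#
.###.
#.#.#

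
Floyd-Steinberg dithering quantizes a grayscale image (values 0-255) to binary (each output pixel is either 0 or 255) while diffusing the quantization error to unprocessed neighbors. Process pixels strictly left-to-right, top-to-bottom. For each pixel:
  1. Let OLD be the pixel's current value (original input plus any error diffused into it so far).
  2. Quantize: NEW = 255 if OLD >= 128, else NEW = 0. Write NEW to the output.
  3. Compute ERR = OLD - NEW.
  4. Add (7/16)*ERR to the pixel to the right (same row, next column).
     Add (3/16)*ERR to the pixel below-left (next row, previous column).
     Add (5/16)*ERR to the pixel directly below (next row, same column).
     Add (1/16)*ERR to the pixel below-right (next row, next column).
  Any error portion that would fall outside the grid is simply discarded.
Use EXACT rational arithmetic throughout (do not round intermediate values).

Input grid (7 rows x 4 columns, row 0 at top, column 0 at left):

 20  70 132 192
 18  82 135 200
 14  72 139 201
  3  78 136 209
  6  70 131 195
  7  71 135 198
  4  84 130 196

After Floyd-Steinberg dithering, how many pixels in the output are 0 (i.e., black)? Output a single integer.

(0,0): OLD=20 → NEW=0, ERR=20
(0,1): OLD=315/4 → NEW=0, ERR=315/4
(0,2): OLD=10653/64 → NEW=255, ERR=-5667/64
(0,3): OLD=156939/1024 → NEW=255, ERR=-104181/1024
(1,0): OLD=2497/64 → NEW=0, ERR=2497/64
(1,1): OLD=55463/512 → NEW=0, ERR=55463/512
(1,2): OLD=2303059/16384 → NEW=255, ERR=-1874861/16384
(1,3): OLD=29519541/262144 → NEW=0, ERR=29519541/262144
(2,0): OLD=380957/8192 → NEW=0, ERR=380957/8192
(2,1): OLD=28096495/262144 → NEW=0, ERR=28096495/262144
(2,2): OLD=93331315/524288 → NEW=255, ERR=-40362125/524288
(2,3): OLD=1638775191/8388608 → NEW=255, ERR=-500319849/8388608
(3,0): OLD=157825517/4194304 → NEW=0, ERR=157825517/4194304
(3,1): OLD=7813348595/67108864 → NEW=0, ERR=7813348595/67108864
(3,2): OLD=170075594573/1073741824 → NEW=255, ERR=-103728570547/1073741824
(3,3): OLD=2461626330267/17179869184 → NEW=255, ERR=-1919240311653/17179869184
(4,0): OLD=42508538089/1073741824 → NEW=0, ERR=42508538089/1073741824
(4,1): OLD=927218058907/8589934592 → NEW=0, ERR=927218058907/8589934592
(4,2): OLD=36934269295963/274877906944 → NEW=255, ERR=-33159596974757/274877906944
(4,3): OLD=445408151849709/4398046511104 → NEW=0, ERR=445408151849709/4398046511104
(5,0): OLD=5444068374585/137438953472 → NEW=0, ERR=5444068374585/137438953472
(5,1): OLD=448236543784207/4398046511104 → NEW=0, ERR=448236543784207/4398046511104
(5,2): OLD=368613394193845/2199023255552 → NEW=255, ERR=-192137535971915/2199023255552
(5,3): OLD=12939573051223095/70368744177664 → NEW=255, ERR=-5004456714081225/70368744177664
(6,0): OLD=2497235547996877/70368744177664 → NEW=0, ERR=2497235547996877/70368744177664
(6,1): OLD=132257324067978795/1125899906842624 → NEW=0, ERR=132257324067978795/1125899906842624
(6,2): OLD=2650335615553265277/18014398509481984 → NEW=255, ERR=-1943336004364640643/18014398509481984
(6,3): OLD=34910106406477121643/288230376151711744 → NEW=0, ERR=34910106406477121643/288230376151711744
Output grid:
  Row 0: ..##  (2 black, running=2)
  Row 1: ..#.  (3 black, running=5)
  Row 2: ..##  (2 black, running=7)
  Row 3: ..##  (2 black, running=9)
  Row 4: ..#.  (3 black, running=12)
  Row 5: ..##  (2 black, running=14)
  Row 6: ..#.  (3 black, running=17)

Answer: 17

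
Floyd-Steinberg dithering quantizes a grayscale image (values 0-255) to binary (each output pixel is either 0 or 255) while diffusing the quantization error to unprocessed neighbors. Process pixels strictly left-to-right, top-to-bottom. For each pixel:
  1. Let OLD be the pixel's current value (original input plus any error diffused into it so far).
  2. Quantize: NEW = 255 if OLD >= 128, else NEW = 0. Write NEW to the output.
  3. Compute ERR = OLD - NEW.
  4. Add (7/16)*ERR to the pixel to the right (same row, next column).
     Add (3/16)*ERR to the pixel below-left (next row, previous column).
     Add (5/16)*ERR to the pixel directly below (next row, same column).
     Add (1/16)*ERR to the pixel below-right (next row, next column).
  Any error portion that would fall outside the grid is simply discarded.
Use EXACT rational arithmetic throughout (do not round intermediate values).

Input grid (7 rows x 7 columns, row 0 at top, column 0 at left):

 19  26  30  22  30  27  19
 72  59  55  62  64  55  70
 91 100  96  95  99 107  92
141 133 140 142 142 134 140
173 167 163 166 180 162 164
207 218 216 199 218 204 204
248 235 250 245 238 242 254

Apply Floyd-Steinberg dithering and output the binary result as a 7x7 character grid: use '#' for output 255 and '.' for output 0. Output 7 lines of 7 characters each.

(0,0): OLD=19 → NEW=0, ERR=19
(0,1): OLD=549/16 → NEW=0, ERR=549/16
(0,2): OLD=11523/256 → NEW=0, ERR=11523/256
(0,3): OLD=170773/4096 → NEW=0, ERR=170773/4096
(0,4): OLD=3161491/65536 → NEW=0, ERR=3161491/65536
(0,5): OLD=50441989/1048576 → NEW=0, ERR=50441989/1048576
(0,6): OLD=671861027/16777216 → NEW=0, ERR=671861027/16777216
(1,0): OLD=21599/256 → NEW=0, ERR=21599/256
(1,1): OLD=238105/2048 → NEW=0, ERR=238105/2048
(1,2): OLD=8512653/65536 → NEW=255, ERR=-8199027/65536
(1,3): OLD=8428681/262144 → NEW=0, ERR=8428681/262144
(1,4): OLD=1757708027/16777216 → NEW=0, ERR=1757708027/16777216
(1,5): OLD=16964095083/134217728 → NEW=0, ERR=16964095083/134217728
(1,6): OLD=302403536613/2147483648 → NEW=255, ERR=-245204793627/2147483648
(2,0): OLD=4560163/32768 → NEW=255, ERR=-3795677/32768
(2,1): OLD=70747185/1048576 → NEW=0, ERR=70747185/1048576
(2,2): OLD=1672974803/16777216 → NEW=0, ERR=1672974803/16777216
(2,3): OLD=21541771515/134217728 → NEW=255, ERR=-12683749125/134217728
(2,4): OLD=124665364139/1073741824 → NEW=0, ERR=124665364139/1073741824
(2,5): OLD=6268306956537/34359738368 → NEW=255, ERR=-2493426327303/34359738368
(2,6): OLD=17849975437663/549755813888 → NEW=0, ERR=17849975437663/549755813888
(3,0): OLD=1970520691/16777216 → NEW=0, ERR=1970520691/16777216
(3,1): OLD=29115436535/134217728 → NEW=255, ERR=-5110084105/134217728
(3,2): OLD=151400253205/1073741824 → NEW=255, ERR=-122403911915/1073741824
(3,3): OLD=389107638883/4294967296 → NEW=0, ERR=389107638883/4294967296
(3,4): OLD=109074492853875/549755813888 → NEW=255, ERR=-31113239687565/549755813888
(3,5): OLD=439394136865417/4398046511104 → NEW=0, ERR=439394136865417/4398046511104
(3,6): OLD=13322223590542615/70368744177664 → NEW=255, ERR=-4621806174761705/70368744177664
(4,0): OLD=435005246429/2147483648 → NEW=255, ERR=-112603083811/2147483648
(4,1): OLD=4058851169337/34359738368 → NEW=0, ERR=4058851169337/34359738368
(4,2): OLD=106467931745015/549755813888 → NEW=255, ERR=-33719800796425/549755813888
(4,3): OLD=658565601516749/4398046511104 → NEW=255, ERR=-462936258814771/4398046511104
(4,4): OLD=4948959592792983/35184372088832 → NEW=255, ERR=-4023055289859177/35184372088832
(4,5): OLD=143376628595416535/1125899906842624 → NEW=0, ERR=143376628595416535/1125899906842624
(4,6): OLD=3700738160779571473/18014398509481984 → NEW=255, ERR=-892933459138334447/18014398509481984
(5,0): OLD=116967760277947/549755813888 → NEW=255, ERR=-23219972263493/549755813888
(5,1): OLD=974865387349481/4398046511104 → NEW=255, ERR=-146636472982039/4398046511104
(5,2): OLD=5977562786437487/35184372088832 → NEW=255, ERR=-2994452096214673/35184372088832
(5,3): OLD=29160596292099403/281474976710656 → NEW=0, ERR=29160596292099403/281474976710656
(5,4): OLD=4411564928398055705/18014398509481984 → NEW=255, ERR=-182106691519850215/18014398509481984
(5,5): OLD=32127887748060332553/144115188075855872 → NEW=255, ERR=-4621485211282914807/144115188075855872
(5,6): OLD=420676447495293101159/2305843009213693952 → NEW=255, ERR=-167313519854198856601/2305843009213693952
(6,0): OLD=16082740246574835/70368744177664 → NEW=255, ERR=-1861289518729485/70368744177664
(6,1): OLD=218887664611331983/1125899906842624 → NEW=255, ERR=-68216811633537137/1125899906842624
(6,2): OLD=3859357828963179213/18014398509481984 → NEW=255, ERR=-734313790954726707/18014398509481984
(6,3): OLD=36364078443068318035/144115188075855872 → NEW=255, ERR=-385294516274929325/144115188075855872
(6,4): OLD=67484384573230849577/288230376151711744 → NEW=255, ERR=-6014361345455645143/288230376151711744
(6,5): OLD=7696450863350136272253/36893488147419103232 → NEW=255, ERR=-1711388614241735051907/36893488147419103232
(6,6): OLD=123387233728994755452827/590295810358705651712 → NEW=255, ERR=-27138197912475185733733/590295810358705651712
Row 0: .......
Row 1: ..#...#
Row 2: #..#.#.
Row 3: .##.#.#
Row 4: #.###.#
Row 5: ###.###
Row 6: #######

Answer: .......
..#...#
#..#.#.
.##.#.#
#.###.#
###.###
#######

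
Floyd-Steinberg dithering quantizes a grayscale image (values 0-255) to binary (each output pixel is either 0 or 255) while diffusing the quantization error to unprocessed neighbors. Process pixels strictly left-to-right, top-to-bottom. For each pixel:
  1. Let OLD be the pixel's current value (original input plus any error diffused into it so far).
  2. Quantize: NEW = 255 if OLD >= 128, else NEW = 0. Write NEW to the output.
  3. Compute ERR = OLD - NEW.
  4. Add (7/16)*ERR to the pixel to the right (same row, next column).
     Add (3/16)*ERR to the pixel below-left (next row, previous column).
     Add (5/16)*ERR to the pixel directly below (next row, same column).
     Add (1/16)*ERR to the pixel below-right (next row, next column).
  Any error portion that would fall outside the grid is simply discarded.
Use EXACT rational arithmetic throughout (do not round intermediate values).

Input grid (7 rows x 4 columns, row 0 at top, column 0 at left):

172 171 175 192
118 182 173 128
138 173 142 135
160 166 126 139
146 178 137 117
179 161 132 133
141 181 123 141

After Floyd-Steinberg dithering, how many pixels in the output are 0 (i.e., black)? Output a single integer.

Answer: 12

Derivation:
(0,0): OLD=172 → NEW=255, ERR=-83
(0,1): OLD=2155/16 → NEW=255, ERR=-1925/16
(0,2): OLD=31325/256 → NEW=0, ERR=31325/256
(0,3): OLD=1005707/4096 → NEW=255, ERR=-38773/4096
(1,0): OLD=17793/256 → NEW=0, ERR=17793/256
(1,1): OLD=394375/2048 → NEW=255, ERR=-127865/2048
(1,2): OLD=11444499/65536 → NEW=255, ERR=-5267181/65536
(1,3): OLD=102264821/1048576 → NEW=0, ERR=102264821/1048576
(2,0): OLD=4850109/32768 → NEW=255, ERR=-3505731/32768
(2,1): OLD=100618479/1048576 → NEW=0, ERR=100618479/1048576
(2,2): OLD=363330891/2097152 → NEW=255, ERR=-171442869/2097152
(2,3): OLD=4183846655/33554432 → NEW=0, ERR=4183846655/33554432
(3,0): OLD=2425293037/16777216 → NEW=255, ERR=-1852897043/16777216
(3,1): OLD=33729921587/268435456 → NEW=0, ERR=33729921587/268435456
(3,2): OLD=793722544589/4294967296 → NEW=255, ERR=-301494115891/4294967296
(3,3): OLD=9768095318555/68719476736 → NEW=255, ERR=-7755371249125/68719476736
(4,0): OLD=580023226537/4294967296 → NEW=255, ERR=-515193433943/4294967296
(4,1): OLD=4972641278843/34359738368 → NEW=255, ERR=-3789092004997/34359738368
(4,2): OLD=58835021842971/1099511627776 → NEW=0, ERR=58835021842971/1099511627776
(4,3): OLD=1772518726499373/17592186044416 → NEW=0, ERR=1772518726499373/17592186044416
(5,0): OLD=66431277313241/549755813888 → NEW=0, ERR=66431277313241/549755813888
(5,1): OLD=3200740661176335/17592186044416 → NEW=255, ERR=-1285266780149745/17592186044416
(5,2): OLD=1132567883910491/8796093022208 → NEW=255, ERR=-1110435836752549/8796093022208
(5,3): OLD=31694024169965963/281474976710656 → NEW=0, ERR=31694024169965963/281474976710656
(6,0): OLD=46461175745871821/281474976710656 → NEW=255, ERR=-25314943315345459/281474976710656
(6,1): OLD=462536560590796651/4503599627370496 → NEW=0, ERR=462536560590796651/4503599627370496
(6,2): OLD=10450409113154218749/72057594037927936 → NEW=255, ERR=-7924277366517404931/72057594037927936
(6,3): OLD=138563651146823140331/1152921504606846976 → NEW=0, ERR=138563651146823140331/1152921504606846976
Output grid:
  Row 0: ##.#  (1 black, running=1)
  Row 1: .##.  (2 black, running=3)
  Row 2: #.#.  (2 black, running=5)
  Row 3: #.##  (1 black, running=6)
  Row 4: ##..  (2 black, running=8)
  Row 5: .##.  (2 black, running=10)
  Row 6: #.#.  (2 black, running=12)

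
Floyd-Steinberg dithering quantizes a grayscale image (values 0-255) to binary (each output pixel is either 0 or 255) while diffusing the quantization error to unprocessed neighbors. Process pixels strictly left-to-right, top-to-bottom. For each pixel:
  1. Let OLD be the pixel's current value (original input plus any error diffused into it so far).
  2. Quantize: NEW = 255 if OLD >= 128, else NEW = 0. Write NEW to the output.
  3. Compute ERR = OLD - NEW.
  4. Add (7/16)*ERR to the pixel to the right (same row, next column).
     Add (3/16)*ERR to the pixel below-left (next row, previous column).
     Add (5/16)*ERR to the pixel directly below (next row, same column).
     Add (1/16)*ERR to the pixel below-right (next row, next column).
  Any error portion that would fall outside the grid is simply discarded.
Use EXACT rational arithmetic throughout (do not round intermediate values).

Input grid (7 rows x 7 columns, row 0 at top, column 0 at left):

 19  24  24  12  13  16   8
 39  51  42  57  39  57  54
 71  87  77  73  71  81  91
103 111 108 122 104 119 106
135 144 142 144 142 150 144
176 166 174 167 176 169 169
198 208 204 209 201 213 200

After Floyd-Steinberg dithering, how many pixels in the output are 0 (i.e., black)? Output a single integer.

Answer: 28

Derivation:
(0,0): OLD=19 → NEW=0, ERR=19
(0,1): OLD=517/16 → NEW=0, ERR=517/16
(0,2): OLD=9763/256 → NEW=0, ERR=9763/256
(0,3): OLD=117493/4096 → NEW=0, ERR=117493/4096
(0,4): OLD=1674419/65536 → NEW=0, ERR=1674419/65536
(0,5): OLD=28498149/1048576 → NEW=0, ERR=28498149/1048576
(0,6): OLD=333704771/16777216 → NEW=0, ERR=333704771/16777216
(1,0): OLD=13055/256 → NEW=0, ERR=13055/256
(1,1): OLD=187897/2048 → NEW=0, ERR=187897/2048
(1,2): OLD=6648941/65536 → NEW=0, ERR=6648941/65536
(1,3): OLD=30808361/262144 → NEW=0, ERR=30808361/262144
(1,4): OLD=1766471707/16777216 → NEW=0, ERR=1766471707/16777216
(1,5): OLD=15687870219/134217728 → NEW=0, ERR=15687870219/134217728
(1,6): OLD=242775162437/2147483648 → NEW=0, ERR=242775162437/2147483648
(2,0): OLD=3412419/32768 → NEW=0, ERR=3412419/32768
(2,1): OLD=192352401/1048576 → NEW=255, ERR=-75034479/1048576
(2,2): OLD=1764423155/16777216 → NEW=0, ERR=1764423155/16777216
(2,3): OLD=24403484955/134217728 → NEW=255, ERR=-9822035685/134217728
(2,4): OLD=108606724491/1073741824 → NEW=0, ERR=108606724491/1073741824
(2,5): OLD=6513096434009/34359738368 → NEW=255, ERR=-2248636849831/34359738368
(2,6): OLD=57725428886015/549755813888 → NEW=0, ERR=57725428886015/549755813888
(3,0): OLD=2048936851/16777216 → NEW=0, ERR=2048936851/16777216
(3,1): OLD=22588281623/134217728 → NEW=255, ERR=-11637239017/134217728
(3,2): OLD=90986983349/1073741824 → NEW=0, ERR=90986983349/1073741824
(3,3): OLD=694678687971/4294967296 → NEW=255, ERR=-400537972509/4294967296
(3,4): OLD=42861202417555/549755813888 → NEW=0, ERR=42861202417555/549755813888
(3,5): OLD=697827734088297/4398046511104 → NEW=255, ERR=-423674126243223/4398046511104
(3,6): OLD=6514559637792055/70368744177664 → NEW=0, ERR=6514559637792055/70368744177664
(4,0): OLD=336956049469/2147483648 → NEW=255, ERR=-210652280771/2147483648
(4,1): OLD=3350443055257/34359738368 → NEW=0, ERR=3350443055257/34359738368
(4,2): OLD=103484299766167/549755813888 → NEW=255, ERR=-36703432775273/549755813888
(4,3): OLD=464269003046317/4398046511104 → NEW=0, ERR=464269003046317/4398046511104
(4,4): OLD=6637759764337911/35184372088832 → NEW=255, ERR=-2334255118314249/35184372088832
(4,5): OLD=127341397093359479/1125899906842624 → NEW=0, ERR=127341397093359479/1125899906842624
(4,6): OLD=3898167359724021361/18014398509481984 → NEW=255, ERR=-695504260193884559/18014398509481984
(5,0): OLD=89956169948379/549755813888 → NEW=255, ERR=-50231562593061/549755813888
(5,1): OLD=606264332876233/4398046511104 → NEW=255, ERR=-515237527455287/4398046511104
(5,2): OLD=4495512601963727/35184372088832 → NEW=0, ERR=4495512601963727/35184372088832
(5,3): OLD=67350102752198827/281474976710656 → NEW=255, ERR=-4426016309018453/281474976710656
(5,4): OLD=3174001918145968249/18014398509481984 → NEW=255, ERR=-1419669701771937671/18014398509481984
(5,5): OLD=22839453011772965097/144115188075855872 → NEW=255, ERR=-13909919947570282263/144115188075855872
(5,6): OLD=280797557344316932999/2305843009213693952 → NEW=0, ERR=280797557344316932999/2305843009213693952
(6,0): OLD=10378036261089171/70368744177664 → NEW=255, ERR=-7565993504215149/70368744177664
(6,1): OLD=160549659497207343/1125899906842624 → NEW=255, ERR=-126554816747661777/1125899906842624
(6,2): OLD=3323322592278113709/18014398509481984 → NEW=255, ERR=-1270349027639792211/18014398509481984
(6,3): OLD=23987036775116459635/144115188075855872 → NEW=255, ERR=-12762336184226787725/144115188075855872
(6,4): OLD=34169427912319896089/288230376151711744 → NEW=0, ERR=34169427912319896089/288230376151711744
(6,5): OLD=9319682292890703365469/36893488147419103232 → NEW=255, ERR=-88157184701167958691/36893488147419103232
(6,6): OLD=136344926859800317012155/590295810358705651712 → NEW=255, ERR=-14180504781669624174405/590295810358705651712
Output grid:
  Row 0: .......  (7 black, running=7)
  Row 1: .......  (7 black, running=14)
  Row 2: .#.#.#.  (4 black, running=18)
  Row 3: .#.#.#.  (4 black, running=22)
  Row 4: #.#.#.#  (3 black, running=25)
  Row 5: ##.###.  (2 black, running=27)
  Row 6: ####.##  (1 black, running=28)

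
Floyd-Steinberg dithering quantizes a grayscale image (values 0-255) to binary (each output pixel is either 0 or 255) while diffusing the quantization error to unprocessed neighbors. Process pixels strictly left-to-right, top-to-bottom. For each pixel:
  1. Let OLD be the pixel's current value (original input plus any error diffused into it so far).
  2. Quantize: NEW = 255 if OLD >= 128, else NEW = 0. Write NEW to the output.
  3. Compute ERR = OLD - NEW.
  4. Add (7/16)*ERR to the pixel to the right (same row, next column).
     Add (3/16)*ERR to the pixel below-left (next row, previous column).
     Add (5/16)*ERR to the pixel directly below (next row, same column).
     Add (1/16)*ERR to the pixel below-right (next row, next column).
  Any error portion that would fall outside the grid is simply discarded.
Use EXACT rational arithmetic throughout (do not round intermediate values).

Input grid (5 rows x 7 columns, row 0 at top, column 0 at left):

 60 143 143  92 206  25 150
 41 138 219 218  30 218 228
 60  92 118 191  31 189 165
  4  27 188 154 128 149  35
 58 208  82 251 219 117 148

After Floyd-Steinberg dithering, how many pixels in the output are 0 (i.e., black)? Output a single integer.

(0,0): OLD=60 → NEW=0, ERR=60
(0,1): OLD=677/4 → NEW=255, ERR=-343/4
(0,2): OLD=6751/64 → NEW=0, ERR=6751/64
(0,3): OLD=141465/1024 → NEW=255, ERR=-119655/1024
(0,4): OLD=2537519/16384 → NEW=255, ERR=-1640401/16384
(0,5): OLD=-4929207/262144 → NEW=0, ERR=-4929207/262144
(0,6): OLD=594641151/4194304 → NEW=255, ERR=-474906369/4194304
(1,0): OLD=2795/64 → NEW=0, ERR=2795/64
(1,1): OLD=78765/512 → NEW=255, ERR=-51795/512
(1,2): OLD=2956273/16384 → NEW=255, ERR=-1221647/16384
(1,3): OLD=8957629/65536 → NEW=255, ERR=-7754051/65536
(1,4): OLD=-267935689/4194304 → NEW=0, ERR=-267935689/4194304
(1,5): OLD=5257592103/33554432 → NEW=255, ERR=-3298788057/33554432
(1,6): OLD=79687858281/536870912 → NEW=255, ERR=-57214224279/536870912
(2,0): OLD=447935/8192 → NEW=0, ERR=447935/8192
(2,1): OLD=19151717/262144 → NEW=0, ERR=19151717/262144
(2,2): OLD=411690479/4194304 → NEW=0, ERR=411690479/4194304
(2,3): OLD=6050890679/33554432 → NEW=255, ERR=-2505489481/33554432
(2,4): OLD=-12739646969/268435456 → NEW=0, ERR=-12739646969/268435456
(2,5): OLD=975301094733/8589934592 → NEW=0, ERR=975301094733/8589934592
(2,6): OLD=24082907301099/137438953472 → NEW=255, ERR=-10964025834261/137438953472
(3,0): OLD=145901967/4194304 → NEW=0, ERR=145901967/4194304
(3,1): OLD=2914902307/33554432 → NEW=0, ERR=2914902307/33554432
(3,2): OLD=66369309049/268435456 → NEW=255, ERR=-2081732231/268435456
(3,3): OLD=133690627119/1073741824 → NEW=0, ERR=133690627119/1073741824
(3,4): OLD=25325015625103/137438953472 → NEW=255, ERR=-9721917510257/137438953472
(3,5): OLD=149105176666589/1099511627776 → NEW=255, ERR=-131270288416291/1099511627776
(3,6): OLD=-616888000604093/17592186044416 → NEW=0, ERR=-616888000604093/17592186044416
(4,0): OLD=45719298497/536870912 → NEW=0, ERR=45719298497/536870912
(4,1): OLD=2346118727565/8589934592 → NEW=255, ERR=155685406605/8589934592
(4,2): OLD=15981504915427/137438953472 → NEW=0, ERR=15981504915427/137438953472
(4,3): OLD=359577886737329/1099511627776 → NEW=255, ERR=79202421654449/1099511627776
(4,4): OLD=1880658665909475/8796093022208 → NEW=255, ERR=-362345054753565/8796093022208
(4,5): OLD=14263048992168387/281474976710656 → NEW=0, ERR=14263048992168387/281474976710656
(4,6): OLD=683417853913114181/4503599627370496 → NEW=255, ERR=-465000051066362299/4503599627370496
Output grid:
  Row 0: .#.##.#  (3 black, running=3)
  Row 1: .###.##  (2 black, running=5)
  Row 2: ...#..#  (5 black, running=10)
  Row 3: ..#.##.  (4 black, running=14)
  Row 4: .#.##.#  (3 black, running=17)

Answer: 17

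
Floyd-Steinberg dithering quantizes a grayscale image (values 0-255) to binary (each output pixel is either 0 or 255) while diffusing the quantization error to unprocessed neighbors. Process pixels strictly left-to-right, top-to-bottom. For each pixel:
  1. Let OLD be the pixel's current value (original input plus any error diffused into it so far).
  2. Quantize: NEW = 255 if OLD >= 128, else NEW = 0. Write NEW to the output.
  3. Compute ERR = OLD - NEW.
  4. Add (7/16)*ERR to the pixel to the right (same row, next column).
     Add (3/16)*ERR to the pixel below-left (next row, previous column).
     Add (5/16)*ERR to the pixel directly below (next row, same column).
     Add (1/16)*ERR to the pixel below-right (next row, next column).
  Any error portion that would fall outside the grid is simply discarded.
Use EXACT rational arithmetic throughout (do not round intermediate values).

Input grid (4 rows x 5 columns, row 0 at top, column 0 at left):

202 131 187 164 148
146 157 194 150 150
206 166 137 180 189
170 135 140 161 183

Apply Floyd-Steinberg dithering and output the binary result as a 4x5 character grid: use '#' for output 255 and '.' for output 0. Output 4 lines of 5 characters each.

Answer: #.##.
##.##
#.#.#
#.###

Derivation:
(0,0): OLD=202 → NEW=255, ERR=-53
(0,1): OLD=1725/16 → NEW=0, ERR=1725/16
(0,2): OLD=59947/256 → NEW=255, ERR=-5333/256
(0,3): OLD=634413/4096 → NEW=255, ERR=-410067/4096
(0,4): OLD=6828859/65536 → NEW=0, ERR=6828859/65536
(1,0): OLD=38311/256 → NEW=255, ERR=-26969/256
(1,1): OLD=281361/2048 → NEW=255, ERR=-240879/2048
(1,2): OLD=8126437/65536 → NEW=0, ERR=8126437/65536
(1,3): OLD=50121857/262144 → NEW=255, ERR=-16724863/262144
(1,4): OLD=622404451/4194304 → NEW=255, ERR=-447143069/4194304
(2,0): OLD=4948811/32768 → NEW=255, ERR=-3407029/32768
(2,1): OLD=105299817/1048576 → NEW=0, ERR=105299817/1048576
(2,2): OLD=3361663867/16777216 → NEW=255, ERR=-916526213/16777216
(2,3): OLD=33265393473/268435456 → NEW=0, ERR=33265393473/268435456
(2,4): OLD=884394531463/4294967296 → NEW=255, ERR=-210822129017/4294967296
(3,0): OLD=2622901531/16777216 → NEW=255, ERR=-1655288549/16777216
(3,1): OLD=14290887295/134217728 → NEW=0, ERR=14290887295/134217728
(3,2): OLD=854798680101/4294967296 → NEW=255, ERR=-240417980379/4294967296
(3,3): OLD=1396880534013/8589934592 → NEW=255, ERR=-793552786947/8589934592
(3,4): OLD=18552730277713/137438953472 → NEW=255, ERR=-16494202857647/137438953472
Row 0: #.##.
Row 1: ##.##
Row 2: #.#.#
Row 3: #.###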